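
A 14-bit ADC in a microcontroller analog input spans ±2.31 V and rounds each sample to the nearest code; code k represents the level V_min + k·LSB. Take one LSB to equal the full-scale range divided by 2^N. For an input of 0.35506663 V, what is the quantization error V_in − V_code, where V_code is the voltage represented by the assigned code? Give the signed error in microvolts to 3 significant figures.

The full-scale span is 2.31 − (-2.31) = 4.62 V. LSB = 4.62 V / 2^14 ≈ 282.0 µV.
(0.35506663 − (-2.31)) / LSB = 2.66506663 × 16384/4.62 = 9451.1800. Nearest integer: k = 9451.
Reconstructed level: -2.31 + 9451 × 4.62/16384 V = 0.35501586914 V.
V_in − V_code = 0.35506663 − (0.35501586914) = +50.8 µV.

+50.8 µV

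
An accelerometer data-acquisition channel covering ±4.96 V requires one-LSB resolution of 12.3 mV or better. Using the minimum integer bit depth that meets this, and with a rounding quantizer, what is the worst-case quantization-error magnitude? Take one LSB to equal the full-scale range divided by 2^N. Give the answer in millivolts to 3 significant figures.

Span: 4.96 V − (-4.96 V) = 9.92 V.
Levels needed ≥ 9.92/12.3 mV = 806.5. 2^10 = 1024 suffices, so N_min = 10.
One LSB is 9.92 V / 1024 = 9.6875 mV.
Max error for round-to-nearest is LSB/2 = 4.84 mV.

4.84 mV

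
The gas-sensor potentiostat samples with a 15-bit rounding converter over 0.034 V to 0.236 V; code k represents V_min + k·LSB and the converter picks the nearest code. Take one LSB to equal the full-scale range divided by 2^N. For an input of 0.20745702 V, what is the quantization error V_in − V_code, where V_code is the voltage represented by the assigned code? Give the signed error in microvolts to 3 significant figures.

−1.11 µV

Range = 0.236 − (0.034) = 0.202 V. LSB = 0.202 V / 2^15 ≈ 6.165 µV.
(0.20745702 − (0.034)) / LSB = 0.17345702 × 32768/0.202 = 28137.8200. Nearest integer: k = 28138.
Reconstructed level: 0.034 + 28138 × 0.202/32768 V = 0.20745812988 V.
Error = V_in − V_code = 0.20745702 − (0.20745812988) = −1.11 µV.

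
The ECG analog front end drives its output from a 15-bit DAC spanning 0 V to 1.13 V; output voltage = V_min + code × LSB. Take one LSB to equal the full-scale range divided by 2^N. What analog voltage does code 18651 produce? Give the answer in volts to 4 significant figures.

0.6432 V

Full-scale range = 1.13 V. LSB = 1.13 V / 2^15.
Output = V_min + (18651/32768) × range = 0 + 0.569183 × 1.13 V
      = 0 + 0.643177 = 0.643177 V.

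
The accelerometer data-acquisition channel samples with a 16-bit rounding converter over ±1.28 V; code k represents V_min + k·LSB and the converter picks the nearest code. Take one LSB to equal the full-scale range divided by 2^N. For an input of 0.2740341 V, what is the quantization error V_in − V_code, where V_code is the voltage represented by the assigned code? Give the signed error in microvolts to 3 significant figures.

Range = 1.28 − (-1.28) = 2.56 V. LSB = 2.56 V / 2^16 ≈ 39.06 µV.
(0.2740341 − (-1.28)) / LSB = 1.5540341 × 65536/2.56 = 39783.2730. Nearest integer: k = 39783.
V_code = V_min + k × range/2^16 = -1.28 + 39783 × 2.56/65536 = 0.27402343750 V.
e = 0.2740341 − (0.27402343750) = +10.7 µV.

+10.7 µV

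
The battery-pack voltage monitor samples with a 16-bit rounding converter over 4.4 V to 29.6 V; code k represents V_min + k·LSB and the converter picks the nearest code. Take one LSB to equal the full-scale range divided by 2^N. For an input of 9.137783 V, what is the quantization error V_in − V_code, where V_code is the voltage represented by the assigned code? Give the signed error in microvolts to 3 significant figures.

+93.8 µV

Span: 29.6 V − (4.4 V) = 25.2 V. LSB = 25.2 V / 2^16 ≈ 384.5 µV.
Position in LSBs: (9.137783 − (4.4)) × 65536/25.2 = 12321.2439; rounding gives k = 12321.
V_code = V_min + k × range/2^16 = 4.4 + 12321 × 25.2/65536 = 9.1376892090 V.
V_in − V_code = 9.137783 − (9.1376892090) = +93.8 µV.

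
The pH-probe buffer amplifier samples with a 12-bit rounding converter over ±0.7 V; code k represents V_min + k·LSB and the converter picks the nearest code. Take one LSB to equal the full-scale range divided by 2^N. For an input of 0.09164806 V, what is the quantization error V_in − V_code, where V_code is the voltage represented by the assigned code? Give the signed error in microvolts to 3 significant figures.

+46.5 µV

Full-scale range = 0.7 V − (-0.7 V) = 1.4 V. LSB = 1.4 V / 2^12 ≈ 341.8 µV.
(V_in − V_min)/LSB = (0.09164806 − (-0.7)) × 4096/1.4 = 2316.1360 → nearest code k = 2316.
Reconstructed level: -0.7 + 2316 × 1.4/4096 V = 0.09160156250 V.
e = 0.09164806 − (0.09160156250) = +46.5 µV.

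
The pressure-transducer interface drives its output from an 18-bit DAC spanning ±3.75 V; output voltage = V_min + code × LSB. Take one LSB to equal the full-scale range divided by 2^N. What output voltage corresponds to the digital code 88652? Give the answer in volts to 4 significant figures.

-1.214 V

Full-scale range = 3.75 V − (-3.75 V) = 7.5 V. LSB = 7.5 V / 2^18.
V_out = -3.75 + 88652 × (7.5/262144) V
      = -3.75 + 2.53635 = -1.21365 V.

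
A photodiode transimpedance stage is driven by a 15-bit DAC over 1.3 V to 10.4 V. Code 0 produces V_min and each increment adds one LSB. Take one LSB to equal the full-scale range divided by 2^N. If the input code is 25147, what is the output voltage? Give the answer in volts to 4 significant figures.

8.284 V

Full-scale range = 10.4 V − (1.3 V) = 9.1 V. LSB = 9.1 V / 2^15.
Output = V_min + (25147/32768) × range = 1.3 + 0.767426 × 9.1 V
      = 1.3 + 6.98357 = 8.28357 V.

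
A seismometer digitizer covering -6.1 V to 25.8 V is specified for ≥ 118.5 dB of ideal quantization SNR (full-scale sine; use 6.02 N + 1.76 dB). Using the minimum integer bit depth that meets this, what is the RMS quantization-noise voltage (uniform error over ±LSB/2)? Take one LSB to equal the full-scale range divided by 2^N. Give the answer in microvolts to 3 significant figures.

Span: 25.8 V − (-6.1 V) = 31.9 V.
6.02 N + 1.76 ≥ 118.5 gives N ≥ 19.392, so the minimum integer is 20.
LSB = 31.9 V ÷ 2^20 = 31.9/1048576 V = 30.422 µV.
V_rms = LSB/√12 = 8.78 µV.

8.78 µV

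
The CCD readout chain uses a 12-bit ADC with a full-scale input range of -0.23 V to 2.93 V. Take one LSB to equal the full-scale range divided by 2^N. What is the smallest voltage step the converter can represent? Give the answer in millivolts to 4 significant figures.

Span: 2.93 V − (-0.23 V) = 3.16 V.
There are 2^12 = 4096 steps.
LSB = 3.16 V ÷ 2^12 = 3.16/4096 V = 0.7715 mV.

0.7715 mV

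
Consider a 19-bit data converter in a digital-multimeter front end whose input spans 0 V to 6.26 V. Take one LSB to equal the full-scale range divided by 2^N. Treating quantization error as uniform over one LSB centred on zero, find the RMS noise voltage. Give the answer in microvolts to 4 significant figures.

3.447 µV

Range is 6.26 V.
LSB = 6.26 V ÷ 2^19 = 6.26/524288 V = 11.9400 µV.
V_rms = LSB/√12 = 11.9400 µV / √12 = 3.447 µV.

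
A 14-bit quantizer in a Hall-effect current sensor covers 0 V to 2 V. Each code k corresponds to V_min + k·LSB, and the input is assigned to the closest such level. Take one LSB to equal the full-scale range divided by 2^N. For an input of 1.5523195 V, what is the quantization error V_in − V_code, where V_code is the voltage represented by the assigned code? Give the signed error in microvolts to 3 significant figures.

Span = 2 V. LSB = 2 V / 2^14 ≈ 122.1 µV.
(1.5523195 − (0)) / LSB = 1.5523195 × 16384/2 = 12716.6013. Nearest integer: k = 12717.
Reconstructed level: 0 + 12717 × 2/16384 V = 1.5523681641 V.
V_in − V_code = 1.5523195 − (1.5523681641) = −48.7 µV.

−48.7 µV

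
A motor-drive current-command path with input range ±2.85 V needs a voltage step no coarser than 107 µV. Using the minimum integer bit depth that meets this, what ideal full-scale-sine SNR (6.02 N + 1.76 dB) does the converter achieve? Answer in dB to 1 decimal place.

Full-scale range = 2.85 V − (-2.85 V) = 5.7 V.
Required number of levels: 5.7/107 µV = 53271; smallest N with 2^N ≥ that is 16.
Ideal SNR at N = 16: 6.02·16 + 1.76 = 98.1 dB.

98.1 dB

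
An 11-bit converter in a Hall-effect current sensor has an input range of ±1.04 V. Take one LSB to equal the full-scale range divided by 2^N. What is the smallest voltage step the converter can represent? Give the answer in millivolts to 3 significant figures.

1.02 mV

Span: 1.04 V − (-1.04 V) = 2.08 V.
2^11 = 2048 levels.
LSB = 2.08 V / 2^11 = 1.02 mV.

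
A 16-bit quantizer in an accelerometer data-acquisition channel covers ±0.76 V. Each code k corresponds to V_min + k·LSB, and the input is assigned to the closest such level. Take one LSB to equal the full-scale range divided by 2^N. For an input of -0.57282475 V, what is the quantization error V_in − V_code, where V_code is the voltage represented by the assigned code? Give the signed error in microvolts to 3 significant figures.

+4.84 µV

Range = 0.76 − (-0.76) = 1.52 V. LSB = 1.52 V / 2^16 ≈ 23.19 µV.
(-0.57282475 − (-0.76)) / LSB = 0.18717525 × 65536/1.52 = 8070.2087. Nearest integer: k = 8070.
Reconstructed level: -0.76 + 8070 × 1.52/65536 V = -0.57282958984 V.
V_in − V_code = -0.57282475 − (-0.57282958984) = +4.84 µV.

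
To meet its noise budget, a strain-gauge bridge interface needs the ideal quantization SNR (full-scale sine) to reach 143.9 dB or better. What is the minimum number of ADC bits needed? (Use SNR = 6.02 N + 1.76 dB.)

N ≥ (143.9 − 1.76)/6.02 = 23.611 → N_min = 24.

24 bits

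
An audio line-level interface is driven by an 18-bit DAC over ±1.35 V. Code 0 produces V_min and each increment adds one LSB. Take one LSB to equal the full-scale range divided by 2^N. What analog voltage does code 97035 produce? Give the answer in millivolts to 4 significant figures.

-350.6 mV

Span: 1.35 V − (-1.35 V) = 2.7 V. LSB = 2.7 V / 2^18.
V_out = V_min + code × LSB = -1.35 V + 97035 × 2.7 V / 262144
      = -1.35 + 0.999430 = -0.350570 V.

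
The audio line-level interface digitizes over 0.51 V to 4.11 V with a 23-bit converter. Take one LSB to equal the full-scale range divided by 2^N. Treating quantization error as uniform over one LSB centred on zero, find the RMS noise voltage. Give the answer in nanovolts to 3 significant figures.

124 nV

Full-scale range = 4.11 V − (0.51 V) = 3.6 V.
LSB = 3.6 V ÷ 2^23 = 3.6/8388608 V = 429.15 nV.
RMS of a uniform error over width LSB is LSB/√12 = 124 nV.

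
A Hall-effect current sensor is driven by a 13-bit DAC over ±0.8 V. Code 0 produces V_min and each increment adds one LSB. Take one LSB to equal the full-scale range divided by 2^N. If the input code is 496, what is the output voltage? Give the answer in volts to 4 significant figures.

-0.7031 V

Range = 0.8 − (-0.8) = 1.6 V. LSB = 1.6 V / 2^13.
V_out = V_min + code × LSB = -0.8 V + 496 × 1.6 V / 8192
      = -0.8 + 0.0968750 = -0.703125 V.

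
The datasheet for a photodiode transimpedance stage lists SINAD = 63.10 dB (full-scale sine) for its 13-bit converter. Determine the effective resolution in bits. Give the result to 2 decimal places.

ENOB = (63.10 − 1.76)/6.02 = 10.1894 bits.

10.19 bits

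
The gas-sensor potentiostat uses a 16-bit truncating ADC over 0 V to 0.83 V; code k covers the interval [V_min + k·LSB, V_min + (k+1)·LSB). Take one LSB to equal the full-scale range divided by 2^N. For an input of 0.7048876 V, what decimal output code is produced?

55657

Span = 0.83 V. LSB = 0.83 V / 2^16 ≈ 12.66 µV.
code = ⌊(V_in − V_min)/LSB⌋ = ⌊(V_in − V_min) × 2^16 / range⌋
     = ⌊(0.7048876 − (0)) × 65536 / 0.83⌋ = ⌊0.7048876 × 65536/0.83⌋
     = ⌊55657.245⌋ = 55657.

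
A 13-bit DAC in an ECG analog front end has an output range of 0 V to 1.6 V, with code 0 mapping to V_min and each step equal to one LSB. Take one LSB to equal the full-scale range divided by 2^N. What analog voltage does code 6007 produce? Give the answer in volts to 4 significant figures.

Range is 1.6 V. LSB = 1.6 V / 2^13.
V_out = V_min + code × LSB = 0 V + 6007 × 1.6 V / 8192
      = 0 + 1.17324 = 1.17324 V.

1.173 V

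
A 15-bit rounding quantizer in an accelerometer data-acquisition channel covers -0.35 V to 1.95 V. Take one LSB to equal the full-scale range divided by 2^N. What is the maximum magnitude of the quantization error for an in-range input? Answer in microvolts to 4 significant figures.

Span: 1.95 V − (-0.35 V) = 2.3 V.
LSB = 2.3 V / 2^15 = 70.1904 µV.
Worst-case error for round-to-nearest is half an LSB: 35.10 µV.

35.10 µV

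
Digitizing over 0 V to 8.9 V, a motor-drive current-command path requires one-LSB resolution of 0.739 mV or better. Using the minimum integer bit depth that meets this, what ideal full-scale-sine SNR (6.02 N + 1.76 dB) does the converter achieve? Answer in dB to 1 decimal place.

86.0 dB

V_FS = 8.9 V.
8.9 V / 0.739 mV = 12040. Since 2^13 = 8192 and 2^14 = 16384, N = 14.
SNR = 6.02 × 14 + 1.76 = 86.04 dB.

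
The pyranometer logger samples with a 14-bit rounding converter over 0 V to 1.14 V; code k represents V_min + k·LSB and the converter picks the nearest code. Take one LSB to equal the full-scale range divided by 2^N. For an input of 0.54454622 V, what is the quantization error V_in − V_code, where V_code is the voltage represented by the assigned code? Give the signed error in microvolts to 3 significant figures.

+12.5 µV

Range is 1.14 V. LSB = 1.14 V / 2^14 ≈ 69.58 µV.
(V_in − V_min)/LSB = (0.54454622 − (0)) × 16384/1.14 = 7826.1801 → nearest code k = 7826.
V_code = V_min + k × range/2^14 = 0 + 7826 × 1.14/16384 = 0.54453369141 V.
Error = V_in − V_code = 0.54454622 − (0.54453369141) = +12.5 µV.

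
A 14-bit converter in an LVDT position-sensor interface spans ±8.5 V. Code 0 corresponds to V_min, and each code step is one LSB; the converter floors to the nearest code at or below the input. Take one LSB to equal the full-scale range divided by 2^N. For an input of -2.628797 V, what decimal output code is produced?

Range = 8.5 − (-8.5) = 17 V. LSB = 17 V / 2^14 ≈ 1.038 mV.
V_in − V_min = -2.628797 − (-8.5) = 5.871203 V.
Divide by LSB: 5.871203 × 16384/17 = 5658.4582.
Truncating gives code 5658.

5658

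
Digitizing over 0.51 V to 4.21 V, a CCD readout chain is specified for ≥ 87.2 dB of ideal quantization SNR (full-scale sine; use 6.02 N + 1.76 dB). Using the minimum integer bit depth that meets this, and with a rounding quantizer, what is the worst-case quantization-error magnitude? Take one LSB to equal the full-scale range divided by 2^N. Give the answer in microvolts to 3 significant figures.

Span: 4.21 V − (0.51 V) = 3.7 V.
Solving 6.02 N ≥ 87.2 − 1.76: N ≥ 14.193. Round up → N = 15.
Step size = 3.7/32768 V = 112.92 µV.
|e|_max = LSB/2 = 56.5 µV.

56.5 µV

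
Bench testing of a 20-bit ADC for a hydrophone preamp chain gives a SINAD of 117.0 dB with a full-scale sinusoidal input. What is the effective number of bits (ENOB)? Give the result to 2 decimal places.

19.14 bits

ENOB = (SINAD − 1.76) / 6.02 = (117.0 − 1.76) / 6.02 = 115.24 / 6.02 = 19.1429.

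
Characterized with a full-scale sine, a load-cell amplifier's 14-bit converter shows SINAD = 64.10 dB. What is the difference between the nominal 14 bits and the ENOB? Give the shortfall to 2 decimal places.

Effective bits = (64.10 − 1.76)/6.02 = 10.3555.
Shortfall = 14 − 10.3555 = 3.6445 bits.

3.64 bits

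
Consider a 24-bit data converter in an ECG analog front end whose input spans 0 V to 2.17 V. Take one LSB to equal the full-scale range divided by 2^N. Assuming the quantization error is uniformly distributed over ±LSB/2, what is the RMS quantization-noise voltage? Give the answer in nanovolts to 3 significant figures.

Range is 2.17 V.
One LSB is 2.17 V / 16777216 = 129.34 nV.
σ_q = LSB/√12 = 129.34 nV/3.4641 = 37.3 nV.

37.3 nV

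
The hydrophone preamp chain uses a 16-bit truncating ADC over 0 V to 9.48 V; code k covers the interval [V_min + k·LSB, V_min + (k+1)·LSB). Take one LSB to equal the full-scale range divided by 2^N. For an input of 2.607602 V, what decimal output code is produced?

18026

V_FS = 9.48 V. LSB = 9.48 V / 2^16 ≈ 144.7 µV.
V_in − V_min = 2.607602 − (0) = 2.607602 V.
Divide by LSB: 2.607602 × 65536/9.48 = 18026.5617.
Truncating gives code 18026.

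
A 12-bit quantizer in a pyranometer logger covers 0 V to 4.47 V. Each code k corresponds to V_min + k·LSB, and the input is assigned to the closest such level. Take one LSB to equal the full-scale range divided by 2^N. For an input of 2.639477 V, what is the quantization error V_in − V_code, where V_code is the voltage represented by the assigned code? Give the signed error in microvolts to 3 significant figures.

V_FS = 4.47 V. LSB = 4.47 V / 2^12 ≈ 1.091 mV.
(2.639477 − (0)) / LSB = 2.639477 × 4096/4.47 = 2418.6349. Nearest integer: k = 2419.
V_code = V_min + k × range/2^12 = 0 + 2419 × 4.47/4096 = 2.639875488 V.
V_in − V_code = 2.639477 − (2.639875488) = −398 µV.

−398 µV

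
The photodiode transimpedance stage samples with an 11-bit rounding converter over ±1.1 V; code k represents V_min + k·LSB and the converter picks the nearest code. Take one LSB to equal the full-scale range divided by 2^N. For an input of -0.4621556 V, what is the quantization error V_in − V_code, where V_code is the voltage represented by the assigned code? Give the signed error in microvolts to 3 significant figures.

Full-scale range = 1.1 V − (-1.1 V) = 2.2 V. LSB = 2.2 V / 2^11 ≈ 1.074 mV.
Position in LSBs: (-0.4621556 − (-1.1)) × 2048/2.2 = 593.7752; rounding gives k = 594.
V_code = V_min + k × range/2^11 = -1.1 + 594 × 2.2/2048 = -0.4619140625 V.
V_in − V_code = -0.4621556 − (-0.4619140625) = −242 µV.

−242 µV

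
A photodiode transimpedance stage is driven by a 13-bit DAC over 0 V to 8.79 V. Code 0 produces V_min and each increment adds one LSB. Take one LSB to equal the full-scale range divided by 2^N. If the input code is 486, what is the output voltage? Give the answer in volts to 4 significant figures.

0.5215 V

Range is 8.79 V. LSB = 8.79 V / 2^13.
V_out = 0 + 486 × (8.79/8192) V
      = 0 + 0.521477 = 0.521477 V.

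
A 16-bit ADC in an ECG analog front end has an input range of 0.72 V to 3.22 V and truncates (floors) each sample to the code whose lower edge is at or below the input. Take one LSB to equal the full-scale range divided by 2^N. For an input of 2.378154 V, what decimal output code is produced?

43467

Range = 3.22 − (0.72) = 2.5 V. LSB = 2.5 V / 2^16 ≈ 38.15 µV.
code = ⌊(V_in − V_min)/LSB⌋ = ⌊(V_in − V_min) × 2^16 / range⌋
     = ⌊(2.378154 − (0.72)) × 65536 / 2.5⌋ = ⌊1.658154 × 65536/2.5⌋
     = ⌊43467.512⌋ = 43467.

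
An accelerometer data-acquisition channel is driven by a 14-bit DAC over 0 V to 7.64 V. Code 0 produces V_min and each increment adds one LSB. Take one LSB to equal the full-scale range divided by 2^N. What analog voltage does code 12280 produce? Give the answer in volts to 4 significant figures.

5.726 V

V_FS = 7.64 V. LSB = 7.64 V / 2^14.
V_out = 0 + 12280 × (7.64/16384) V
      = 0 + 5.72627 = 5.72627 V.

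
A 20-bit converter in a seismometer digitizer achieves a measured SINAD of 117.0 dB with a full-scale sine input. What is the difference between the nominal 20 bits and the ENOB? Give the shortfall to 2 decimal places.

0.86 bits

Effective bits = (117.0 − 1.76)/6.02 = 19.1429.
Shortfall = 20 − 19.1429 = 0.8571 bits.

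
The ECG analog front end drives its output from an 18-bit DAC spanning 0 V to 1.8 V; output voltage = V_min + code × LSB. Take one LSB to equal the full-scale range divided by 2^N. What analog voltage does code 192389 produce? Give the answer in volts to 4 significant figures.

1.321 V

Range is 1.8 V. LSB = 1.8 V / 2^18.
V_out = 0 + 192389 × (1.8/262144) V
      = 0 + 1.32103 = 1.32103 V.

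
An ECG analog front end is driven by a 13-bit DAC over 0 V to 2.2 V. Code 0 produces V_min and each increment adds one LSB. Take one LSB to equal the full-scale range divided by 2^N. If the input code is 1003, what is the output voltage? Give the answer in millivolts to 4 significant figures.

269.4 mV

Range is 2.2 V. LSB = 2.2 V / 2^13.
V_out = V_min + code × LSB = 0 V + 1003 × 2.2 V / 8192
      = 0 + 0.269360 = 0.269360 V.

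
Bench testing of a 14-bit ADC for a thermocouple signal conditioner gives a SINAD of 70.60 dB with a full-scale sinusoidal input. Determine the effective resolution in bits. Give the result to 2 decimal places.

ENOB = (70.60 − 1.76)/6.02 = 11.4352 bits.

11.44 bits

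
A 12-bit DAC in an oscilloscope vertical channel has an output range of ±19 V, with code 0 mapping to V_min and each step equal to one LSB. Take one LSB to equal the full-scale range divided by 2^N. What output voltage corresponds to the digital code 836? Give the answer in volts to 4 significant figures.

-11.24 V

Full-scale range = 19 V − (-19 V) = 38 V. LSB = 38 V / 2^12.
V_out = V_min + code × LSB = -19 V + 836 × 38 V / 4096
      = -19 V + 7.75586 V = -11.2441 V.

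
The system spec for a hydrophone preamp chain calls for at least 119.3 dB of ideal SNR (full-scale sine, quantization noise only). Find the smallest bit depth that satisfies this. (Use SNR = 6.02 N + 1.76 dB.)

Solving 6.02 N ≥ 119.3 − 1.76: N ≥ 19.525. Round up → N = 20.

20 bits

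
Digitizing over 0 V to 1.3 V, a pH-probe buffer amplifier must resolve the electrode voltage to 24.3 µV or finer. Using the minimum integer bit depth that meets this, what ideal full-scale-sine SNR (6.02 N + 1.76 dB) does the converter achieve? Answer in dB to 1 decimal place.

98.1 dB

Range is 1.3 V.
1.3 V / 24.3 µV = 53500. Since 2^15 = 32768 and 2^16 = 65536, N = 16.
Ideal SNR at N = 16: 6.02·16 + 1.76 = 98.1 dB.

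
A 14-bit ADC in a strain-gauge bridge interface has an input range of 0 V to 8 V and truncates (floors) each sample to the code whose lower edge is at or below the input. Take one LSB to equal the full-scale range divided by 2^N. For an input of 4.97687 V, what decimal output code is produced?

10192

V_FS = 8 V. LSB = 8 V / 2^14 ≈ 488.3 µV.
(V_in − V_min) × 2^14/range = (4.97687 − (0)) × 16384/8 = 10192.630.
Floor → code = 10192.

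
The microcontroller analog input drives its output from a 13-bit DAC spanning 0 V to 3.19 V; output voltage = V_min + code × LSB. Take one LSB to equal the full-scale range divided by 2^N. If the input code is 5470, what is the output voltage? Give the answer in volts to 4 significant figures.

Range is 3.19 V. LSB = 3.19 V / 2^13.
V_out = 0 + 5470 × (3.19/8192) V
      = 0 + 2.13004 = 2.13004 V.

2.130 V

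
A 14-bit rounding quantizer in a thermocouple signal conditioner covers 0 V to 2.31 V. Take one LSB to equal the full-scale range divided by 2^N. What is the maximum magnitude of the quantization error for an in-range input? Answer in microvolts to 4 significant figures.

70.50 µV

Full-scale range = 2.31 V.
LSB = 2.31 V ÷ 2^14 = 2.31/16384 V = 140.991 µV.
Worst-case error for round-to-nearest is half an LSB: 70.50 µV.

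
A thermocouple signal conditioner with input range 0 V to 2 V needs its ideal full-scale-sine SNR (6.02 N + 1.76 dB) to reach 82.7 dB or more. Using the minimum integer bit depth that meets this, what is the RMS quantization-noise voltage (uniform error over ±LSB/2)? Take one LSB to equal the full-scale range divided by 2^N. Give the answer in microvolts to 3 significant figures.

Span = 2 V.
N ≥ (82.7 − 1.76)/6.02 = 13.445 → N_min = 14.
One LSB is 2 V / 16384 = 122.07 µV.
RMS noise = LSB/√12 = 35.2 µV.

35.2 µV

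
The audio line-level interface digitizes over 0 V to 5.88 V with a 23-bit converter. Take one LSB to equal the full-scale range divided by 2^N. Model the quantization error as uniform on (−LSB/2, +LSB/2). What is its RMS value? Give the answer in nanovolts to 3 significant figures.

Full-scale range = 5.88 V.
Step size = 5.88/8388608 V = 0.70095 µV.
σ_q = LSB/√12 = 0.70095 µV/3.4641 = 202 nV.

202 nV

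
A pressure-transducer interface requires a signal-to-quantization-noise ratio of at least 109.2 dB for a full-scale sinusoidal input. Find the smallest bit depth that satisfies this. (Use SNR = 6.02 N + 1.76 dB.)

6.02 N + 1.76 ≥ 109.2 gives N ≥ 17.847, so the minimum integer is 18.

18 bits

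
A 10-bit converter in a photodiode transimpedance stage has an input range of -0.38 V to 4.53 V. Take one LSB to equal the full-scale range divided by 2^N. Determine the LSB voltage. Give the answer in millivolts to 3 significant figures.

Range = 4.53 − (-0.38) = 4.91 V.
Number of codes = 2^10 = 1024.
Step size = 4.91/1024 V = 4.79 mV.

4.79 mV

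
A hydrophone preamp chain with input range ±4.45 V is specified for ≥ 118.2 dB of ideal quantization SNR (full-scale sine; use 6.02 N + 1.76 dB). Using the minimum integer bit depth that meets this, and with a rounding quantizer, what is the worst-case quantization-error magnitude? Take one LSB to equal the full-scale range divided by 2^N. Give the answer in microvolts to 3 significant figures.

4.24 µV

Range = 4.45 − (-4.45) = 8.9 V.
Solving 6.02 N ≥ 118.2 − 1.76: N ≥ 19.342. Round up → N = 20.
LSB = 8.9 V ÷ 2^20 = 8.9/1048576 V = 8.4877 µV.
Max error for round-to-nearest is LSB/2 = 4.24 µV.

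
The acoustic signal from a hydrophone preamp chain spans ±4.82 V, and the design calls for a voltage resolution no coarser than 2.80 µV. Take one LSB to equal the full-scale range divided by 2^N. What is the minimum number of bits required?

Span: 4.82 V − (-4.82 V) = 9.64 V.
9.64 V / 2.80 µV = 3.443e6. Since 2^21 = 2097152 and 2^22 = 4194304, N = 22.

22 bits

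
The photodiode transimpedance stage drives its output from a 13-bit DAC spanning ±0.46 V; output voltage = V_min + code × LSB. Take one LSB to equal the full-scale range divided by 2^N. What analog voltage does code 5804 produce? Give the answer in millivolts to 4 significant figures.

Span: 0.46 V − (-0.46 V) = 0.92 V. LSB = 0.92 V / 2^13.
V_out = V_min + code × LSB = -0.46 V + 5804 × 0.92 V / 8192
      = -0.46 + 0.651816 = 0.191816 V.

191.8 mV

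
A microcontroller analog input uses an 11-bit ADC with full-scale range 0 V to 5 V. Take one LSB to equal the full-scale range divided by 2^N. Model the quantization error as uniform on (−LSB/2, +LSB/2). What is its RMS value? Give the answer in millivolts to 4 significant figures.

0.7048 mV

V_FS = 5 V.
LSB = 5 V / 2^11 = 2.44141 mV.
RMS of a uniform error over width LSB is LSB/√12 = 0.7048 mV.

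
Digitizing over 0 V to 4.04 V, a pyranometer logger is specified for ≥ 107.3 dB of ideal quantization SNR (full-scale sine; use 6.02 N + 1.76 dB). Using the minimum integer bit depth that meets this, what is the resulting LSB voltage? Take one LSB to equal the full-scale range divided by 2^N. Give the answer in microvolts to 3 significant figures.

15.4 µV

Span = 4.04 V.
6.02 N + 1.76 ≥ 107.3 gives N ≥ 17.532, so the minimum integer is 18.
LSB = 4.04 V / 2^18 = 15.4 µV.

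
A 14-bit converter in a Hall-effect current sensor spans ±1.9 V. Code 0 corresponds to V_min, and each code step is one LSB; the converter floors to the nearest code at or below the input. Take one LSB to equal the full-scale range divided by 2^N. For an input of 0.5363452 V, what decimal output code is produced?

Full-scale range = 1.9 V − (-1.9 V) = 3.8 V. LSB = 3.8 V / 2^14 ≈ 231.9 µV.
V_in − V_min = 0.5363452 − (-1.9) = 2.4363452 V.
Divide by LSB: 2.4363452 × 16384/3.8 = 10504.4947.
Truncating gives code 10504.

10504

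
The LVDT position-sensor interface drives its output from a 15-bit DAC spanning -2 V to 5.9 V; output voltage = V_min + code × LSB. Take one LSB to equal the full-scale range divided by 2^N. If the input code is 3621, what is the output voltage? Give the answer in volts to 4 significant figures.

Range = 5.9 − (-2) = 7.9 V. LSB = 7.9 V / 2^15.
V_out = -2 + 3621 × (7.9/32768) V
      = -2 + 0.872983 = -1.12702 V.

-1.127 V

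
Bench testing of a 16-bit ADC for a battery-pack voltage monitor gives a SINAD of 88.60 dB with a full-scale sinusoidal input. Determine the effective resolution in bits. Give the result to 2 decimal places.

14.43 bits

(88.60 − 1.76) / 6.02 = 86.84/6.02 = 14.4252 effective bits.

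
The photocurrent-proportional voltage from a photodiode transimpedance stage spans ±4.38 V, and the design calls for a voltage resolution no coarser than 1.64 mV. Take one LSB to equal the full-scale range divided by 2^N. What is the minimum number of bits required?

Full-scale range = 4.38 V − (-4.38 V) = 8.76 V.
Required number of levels: 8.76/1.64 mV = 5341.5; smallest N with 2^N ≥ that is 13.

13 bits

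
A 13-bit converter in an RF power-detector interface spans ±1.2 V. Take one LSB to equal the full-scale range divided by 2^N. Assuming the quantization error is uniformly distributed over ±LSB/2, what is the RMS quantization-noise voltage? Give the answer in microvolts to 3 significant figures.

Full-scale range = 1.2 V − (-1.2 V) = 2.4 V.
One LSB is 2.4 V / 8192 = 292.97 µV.
RMS of a uniform error over width LSB is LSB/√12 = 84.6 µV.

84.6 µV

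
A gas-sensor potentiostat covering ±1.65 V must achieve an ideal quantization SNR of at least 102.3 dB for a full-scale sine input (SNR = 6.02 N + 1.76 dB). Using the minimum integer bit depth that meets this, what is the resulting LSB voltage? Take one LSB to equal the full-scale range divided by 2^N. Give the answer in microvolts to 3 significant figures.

Full-scale range = 1.65 V − (-1.65 V) = 3.3 V.
N ≥ (102.3 − 1.76)/6.02 = 16.701 → N_min = 17.
One LSB is 3.3 V / 131072 = 25.2 µV.

25.2 µV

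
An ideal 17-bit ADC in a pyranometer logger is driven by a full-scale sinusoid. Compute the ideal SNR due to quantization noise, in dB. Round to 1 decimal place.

SNR = 6.02·17 + 1.76 = 104.10 dB.

104.1 dB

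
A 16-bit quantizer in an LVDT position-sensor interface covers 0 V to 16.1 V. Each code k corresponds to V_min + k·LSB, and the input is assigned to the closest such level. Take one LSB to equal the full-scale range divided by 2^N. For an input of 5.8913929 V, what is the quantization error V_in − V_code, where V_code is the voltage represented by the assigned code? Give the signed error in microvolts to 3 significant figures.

+64.5 µV

Range is 16.1 V. LSB = 16.1 V / 2^16 ≈ 245.7 µV.
(5.8913929 − (0)) / LSB = 5.8913929 × 65536/16.1 = 23981.2624. Nearest integer: k = 23981.
V_code = 0 + (23981/65536) × 16.1 = 5.8913284302 V.
V_in − V_code = 5.8913929 − (5.8913284302) = +64.5 µV.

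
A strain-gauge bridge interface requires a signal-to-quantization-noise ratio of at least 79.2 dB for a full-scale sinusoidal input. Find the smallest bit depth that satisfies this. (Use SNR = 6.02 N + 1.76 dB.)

13 bits

N ≥ (79.2 − 1.76)/6.02 = 12.864 → N_min = 13.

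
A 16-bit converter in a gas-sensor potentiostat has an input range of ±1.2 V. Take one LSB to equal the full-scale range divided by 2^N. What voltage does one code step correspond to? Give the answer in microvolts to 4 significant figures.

36.62 µV

Span: 1.2 V − (-1.2 V) = 2.4 V.
2^16 = 65536 levels.
LSB = 2.4 V ÷ 2^16 = 2.4/65536 V = 36.62 µV.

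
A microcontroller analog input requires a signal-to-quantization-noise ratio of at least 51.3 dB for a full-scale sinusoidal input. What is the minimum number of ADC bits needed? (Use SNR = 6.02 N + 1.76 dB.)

9 bits

Required N = ⌈(51.3 − 1.76)/6.02⌉ = ⌈8.229⌉ = 9.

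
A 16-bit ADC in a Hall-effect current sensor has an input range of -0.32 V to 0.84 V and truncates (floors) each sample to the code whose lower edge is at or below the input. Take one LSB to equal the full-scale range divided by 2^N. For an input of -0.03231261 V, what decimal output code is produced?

16253

Full-scale range = 0.84 V − (-0.32 V) = 1.16 V. LSB = 1.16 V / 2^16 ≈ 17.70 µV.
V_in − V_min = -0.03231261 − (-0.32) = 0.28768739 V.
Divide by LSB: 0.28768739 × 65536/1.16 = 16253.3455.
Truncating gives code 16253.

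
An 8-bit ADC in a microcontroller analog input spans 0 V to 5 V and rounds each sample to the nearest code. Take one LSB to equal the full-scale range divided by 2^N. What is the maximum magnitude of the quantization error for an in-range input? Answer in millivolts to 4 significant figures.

9.766 mV

Range is 5 V.
LSB = 5 V ÷ 2^8 = 5/256 V = 19.5313 mV.
|e|_max = LSB/2 = 9.766 mV.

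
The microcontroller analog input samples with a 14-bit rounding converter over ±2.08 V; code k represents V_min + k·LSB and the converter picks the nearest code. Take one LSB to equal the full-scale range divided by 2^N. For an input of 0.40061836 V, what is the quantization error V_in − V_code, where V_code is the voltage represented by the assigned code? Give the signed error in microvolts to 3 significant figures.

Range = 2.08 − (-2.08) = 4.16 V. LSB = 4.16 V / 2^14 ≈ 253.9 µV.
Position in LSBs: (0.40061836 − (-2.08)) × 16384/4.16 = 9769.8200; rounding gives k = 9770.
V_code = V_min + k × range/2^14 = -2.08 + 9770 × 4.16/16384 = 0.40066406250 V.
V_in − V_code = 0.40061836 − (0.40066406250) = −45.7 µV.

−45.7 µV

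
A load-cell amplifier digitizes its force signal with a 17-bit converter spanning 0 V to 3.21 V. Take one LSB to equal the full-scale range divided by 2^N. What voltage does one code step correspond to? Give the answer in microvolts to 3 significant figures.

24.5 µV

Range is 3.21 V.
Number of codes = 2^17 = 131072.
LSB = 3.21 V / 2^17 = 24.5 µV.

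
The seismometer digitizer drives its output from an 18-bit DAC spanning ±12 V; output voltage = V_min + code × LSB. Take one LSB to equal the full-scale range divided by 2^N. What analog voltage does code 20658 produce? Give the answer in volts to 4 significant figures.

Range = 12 − (-12) = 24 V. LSB = 24 V / 2^18.
Output = V_min + (20658/262144) × range = -12 + 0.0788040 × 24 V
      = -12 V + 1.89130 V = -10.1087 V.

-10.11 V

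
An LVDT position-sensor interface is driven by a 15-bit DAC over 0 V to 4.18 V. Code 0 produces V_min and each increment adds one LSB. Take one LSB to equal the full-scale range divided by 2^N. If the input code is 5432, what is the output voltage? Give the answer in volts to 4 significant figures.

Span = 4.18 V. LSB = 4.18 V / 2^15.
V_out = 0 + 5432 × (4.18/32768) V
      = 0 + 0.692925 = 0.692925 V.

0.6929 V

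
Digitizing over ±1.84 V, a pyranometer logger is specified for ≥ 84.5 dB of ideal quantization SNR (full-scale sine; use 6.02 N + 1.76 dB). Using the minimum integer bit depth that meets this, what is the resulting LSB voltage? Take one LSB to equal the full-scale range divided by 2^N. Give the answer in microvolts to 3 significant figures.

The full-scale span is 1.84 − (-1.84) = 3.68 V.
N ≥ (84.5 − 1.76)/6.02 = 13.744 → N_min = 14.
LSB = 3.68 V / 2^14 = 225 µV.

225 µV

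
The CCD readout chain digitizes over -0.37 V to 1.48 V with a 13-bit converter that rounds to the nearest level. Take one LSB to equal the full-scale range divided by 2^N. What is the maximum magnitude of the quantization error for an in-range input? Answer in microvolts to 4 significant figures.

112.9 µV

Range = 1.48 − (-0.37) = 1.85 V.
LSB = 1.85 V / 2^13 = 225.830 µV.
|e|_max = LSB/2 = 112.9 µV.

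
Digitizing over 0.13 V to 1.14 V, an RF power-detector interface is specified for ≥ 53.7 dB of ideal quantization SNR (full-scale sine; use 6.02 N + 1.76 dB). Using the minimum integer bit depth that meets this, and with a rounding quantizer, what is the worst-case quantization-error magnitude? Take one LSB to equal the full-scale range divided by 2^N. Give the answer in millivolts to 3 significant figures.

The full-scale span is 1.14 − (0.13) = 1.01 V.
N ≥ (53.7 − 1.76)/6.02 = 8.628 → N_min = 9.
Step size = 1.01/512 V = 1.9727 mV.
Half an LSB is 0.986 mV.

0.986 mV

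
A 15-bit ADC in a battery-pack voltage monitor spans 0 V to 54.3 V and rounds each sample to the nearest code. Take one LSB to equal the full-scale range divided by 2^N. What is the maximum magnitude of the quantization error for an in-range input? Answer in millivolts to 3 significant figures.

0.829 mV

V_FS = 54.3 V.
Step size = 54.3/32768 V = 1.6571 mV.
Worst-case error for round-to-nearest is half an LSB: 0.829 mV.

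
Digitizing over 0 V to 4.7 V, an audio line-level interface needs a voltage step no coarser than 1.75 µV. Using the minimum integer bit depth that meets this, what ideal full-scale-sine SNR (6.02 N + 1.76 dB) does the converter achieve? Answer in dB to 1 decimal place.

Full-scale range = 4.7 V.
Required number of levels: 4.7/1.75 µV = 2.6857e6; smallest N with 2^N ≥ that is 22.
SNR = 6.02 × 22 + 1.76 = 134.20 dB.

134.2 dB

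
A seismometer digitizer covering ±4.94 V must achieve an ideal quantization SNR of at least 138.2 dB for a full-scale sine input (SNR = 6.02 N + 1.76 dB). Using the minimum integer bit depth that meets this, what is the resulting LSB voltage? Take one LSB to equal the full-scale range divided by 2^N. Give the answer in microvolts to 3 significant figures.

1.18 µV

Range = 4.94 − (-4.94) = 9.88 V.
6.02 N + 1.76 ≥ 138.2 gives N ≥ 22.664, so the minimum integer is 23.
One LSB is 9.88 V / 8388608 = 1.18 µV.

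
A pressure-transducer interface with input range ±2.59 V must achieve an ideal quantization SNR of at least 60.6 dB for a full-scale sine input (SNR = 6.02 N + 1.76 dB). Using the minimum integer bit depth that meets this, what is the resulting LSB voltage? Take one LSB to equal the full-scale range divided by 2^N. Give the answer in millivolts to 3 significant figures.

Span: 2.59 V − (-2.59 V) = 5.18 V.
Solving 6.02 N ≥ 60.6 − 1.76: N ≥ 9.774. Round up → N = 10.
Step size = 5.18/1024 V = 5.06 mV.

5.06 mV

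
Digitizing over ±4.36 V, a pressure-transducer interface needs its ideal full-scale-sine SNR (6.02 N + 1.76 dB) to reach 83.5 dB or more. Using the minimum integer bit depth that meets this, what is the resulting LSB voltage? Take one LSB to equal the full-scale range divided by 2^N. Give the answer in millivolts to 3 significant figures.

The full-scale span is 4.36 − (-4.36) = 8.72 V.
N ≥ (83.5 − 1.76)/6.02 = 13.578 → N_min = 14.
One LSB is 8.72 V / 16384 = 0.532 mV.

0.532 mV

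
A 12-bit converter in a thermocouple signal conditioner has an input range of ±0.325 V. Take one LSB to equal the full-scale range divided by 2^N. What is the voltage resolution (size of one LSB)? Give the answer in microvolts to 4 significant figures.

158.7 µV

The full-scale span is 0.325 − (-0.325) = 0.65 V.
Number of codes = 2^12 = 4096.
LSB = 0.65 V / 2^12 = 158.7 µV.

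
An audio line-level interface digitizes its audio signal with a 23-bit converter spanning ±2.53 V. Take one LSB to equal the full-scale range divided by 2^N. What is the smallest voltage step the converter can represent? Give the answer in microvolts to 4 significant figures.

Full-scale range = 2.53 V − (-2.53 V) = 5.06 V.
Number of codes = 2^23 = 8388608.
LSB = 5.06 V / 2^23 = 0.6032 µV.

0.6032 µV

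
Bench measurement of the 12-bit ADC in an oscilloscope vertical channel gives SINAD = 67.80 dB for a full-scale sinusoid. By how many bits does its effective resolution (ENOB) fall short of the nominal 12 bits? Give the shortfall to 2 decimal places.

Effective bits = (67.80 − 1.76)/6.02 = 10.9701.
Shortfall = 12 − 10.9701 = 1.0299 bits.

1.03 bits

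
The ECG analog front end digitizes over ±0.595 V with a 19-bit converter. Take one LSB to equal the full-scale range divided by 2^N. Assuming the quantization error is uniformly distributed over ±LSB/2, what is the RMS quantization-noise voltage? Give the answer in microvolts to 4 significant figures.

0.6552 µV

The full-scale span is 0.595 − (-0.595) = 1.19 V.
One LSB is 1.19 V / 524288 = 2.26974 µV.
For a uniform distribution on [−LSB/2, +LSB/2], V_rms = LSB/√12 = 2.26974 µV/3.4641 = 0.6552 µV.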